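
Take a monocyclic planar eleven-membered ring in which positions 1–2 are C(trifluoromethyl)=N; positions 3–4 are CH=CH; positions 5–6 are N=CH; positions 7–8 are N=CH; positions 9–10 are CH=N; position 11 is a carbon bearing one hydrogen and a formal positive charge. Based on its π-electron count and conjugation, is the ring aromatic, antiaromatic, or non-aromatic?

All ring atoms are sp² and supply a p orbital to the ring (each doubly-bonded ring atom is sp² with one p-orbital electron; each =N– nitrogen is pyridine-type (lone pair in the sp² plane, one electron in the p orbital); the carbocation has an empty p orbital); the conjugation is uninterrupted.
Adding the contributions, 5 × 2 = 10 from the double-bond units + 0 from the CH(+) atom = 10.
Since 10 = 4·2 + 2, the ring meets the 4n+2 criterion.

Aromatic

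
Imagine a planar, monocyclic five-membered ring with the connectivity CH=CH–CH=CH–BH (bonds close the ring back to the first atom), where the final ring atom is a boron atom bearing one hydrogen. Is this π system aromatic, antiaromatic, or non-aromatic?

Antiaromatic

All ring atoms are sp² and supply a p orbital to the ring (every atom in a ring double bond is sp² and brings one electron to the p orbital; the boron has an empty p orbital); the conjugation is uninterrupted.
π-electron count: 2 × 2 = 4 from the double-bond units + 0 from the BH atom = 4.
A 4n π count (4, n = 1) in a planar conjugated ring means antiaromatic.
(This ring is borole.)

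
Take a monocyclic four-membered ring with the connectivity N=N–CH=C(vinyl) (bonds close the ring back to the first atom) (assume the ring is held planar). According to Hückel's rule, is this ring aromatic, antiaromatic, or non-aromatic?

Every ring atom contributes a p orbital perpendicular to the ring (the double-bond atoms are sp², each contributing one p electron; the doubly-bonded nitrogens are pyridine-type — their lone pairs lie in the ring plane, leaving one electron in the p orbital), so the π system is cyclic and fully conjugated.
π-electron count: 2 × 2 = 4 from the 2 double-bond units.
With 4 = 4·1 π electrons, Hückel's rule classifies the planar ring as antiaromatic.

Antiaromatic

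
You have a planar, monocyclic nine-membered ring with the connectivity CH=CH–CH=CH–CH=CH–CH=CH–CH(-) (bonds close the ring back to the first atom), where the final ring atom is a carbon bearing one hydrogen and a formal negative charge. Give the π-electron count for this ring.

The p orbitals form a continuous loop: every atom in a ring double bond is sp² and brings one electron to the p orbital; the carbanion's lone pair occupies the p orbital. The ring is fully conjugated.
Adding the contributions, 4 × 2 = 8 from the double-bond units + 2 from the CH(-) atom = 10.

10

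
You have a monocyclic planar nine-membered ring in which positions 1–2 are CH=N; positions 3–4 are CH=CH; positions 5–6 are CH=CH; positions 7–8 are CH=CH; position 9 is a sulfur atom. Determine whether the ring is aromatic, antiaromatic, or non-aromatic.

Aromatic

The p orbitals form a continuous loop: the double-bond atoms are sp², each contributing one p electron; the doubly-bonded nitrogens are pyridine-type — their lone pairs lie in the ring plane, leaving one electron in the p orbital; the sulfur donates one lone pair from its p orbital. The ring is fully conjugated.
Counting π electrons: 4 × 2 = 8 from the double-bond units + 2 from the S atom = 10.
That gives a 4n+2 count (10, n = 2).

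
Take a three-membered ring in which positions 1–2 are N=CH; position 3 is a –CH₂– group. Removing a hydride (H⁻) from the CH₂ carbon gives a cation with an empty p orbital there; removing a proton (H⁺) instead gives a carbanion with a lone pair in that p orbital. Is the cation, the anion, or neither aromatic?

Once that carbon is sp², every ring atom has a p orbital and both ions are fully conjugated.
Cation: 1 × 2 + 0 = 2 π electrons → 4(0)+2, aromatic.
Anion: 1 × 2 + 2 = 4 π electrons → 4(1), antiaromatic.

The cation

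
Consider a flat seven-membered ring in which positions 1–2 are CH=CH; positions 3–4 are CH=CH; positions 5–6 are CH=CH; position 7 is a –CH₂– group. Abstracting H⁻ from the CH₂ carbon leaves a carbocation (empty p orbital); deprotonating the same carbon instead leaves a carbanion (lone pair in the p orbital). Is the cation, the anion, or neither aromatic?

The cation

In both ions every ring atom is sp² and contributes a p orbital, so both rings are fully conjugated.
Cation: 3 × 2 + 0 = 6 π electrons → 4(1)+2, aromatic.
Anion: 3 × 2 + 2 = 8 π electrons → 4(2), antiaromatic.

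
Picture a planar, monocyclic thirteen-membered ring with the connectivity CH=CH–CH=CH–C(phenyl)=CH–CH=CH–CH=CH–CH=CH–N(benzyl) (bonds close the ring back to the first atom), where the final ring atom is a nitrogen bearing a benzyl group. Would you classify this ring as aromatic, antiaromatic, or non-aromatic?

The p orbitals form a continuous loop: the double-bond atoms are sp², each contributing one p electron; the pyrrole-type nitrogen donates its lone pair from the p orbital. The ring is fully conjugated.
π-electron count: 6 × 2 = 12 from the double-bond units + 2 from the N(benzyl) atom = 14.
That gives a 4n+2 count (14, n = 3).

Aromatic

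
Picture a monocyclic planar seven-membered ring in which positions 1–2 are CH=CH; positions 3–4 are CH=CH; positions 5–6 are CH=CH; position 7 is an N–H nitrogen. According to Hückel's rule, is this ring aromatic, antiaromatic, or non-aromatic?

Antiaromatic

The p orbitals form a continuous loop: the double-bond atoms are sp², each contributing one p electron; the pyrrole-type nitrogen donates its lone pair from the p orbital. The ring is fully conjugated.
π-electron count: 3 × 2 = 6 from the double-bond units + 2 from the NH atom = 8.
With 8 = 4·2 π electrons, Hückel's rule classifies the planar ring as antiaromatic.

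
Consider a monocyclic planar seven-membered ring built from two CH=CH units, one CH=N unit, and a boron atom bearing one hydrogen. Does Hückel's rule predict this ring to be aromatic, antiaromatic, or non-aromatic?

Aromatic

Check conjugation: the double-bond atoms are sp², each contributing one p electron; each =N– nitrogen is pyridine-type (lone pair in the sp² plane, one electron in the p orbital); the boron has an empty p orbital — every position has a p orbital, so the cyclic π system is continuous.
Tallying contributions gives 3 × 2 = 6 from the double-bond units + 0 from the BH atom = 6.
That gives a 4n+2 count (6, n = 1).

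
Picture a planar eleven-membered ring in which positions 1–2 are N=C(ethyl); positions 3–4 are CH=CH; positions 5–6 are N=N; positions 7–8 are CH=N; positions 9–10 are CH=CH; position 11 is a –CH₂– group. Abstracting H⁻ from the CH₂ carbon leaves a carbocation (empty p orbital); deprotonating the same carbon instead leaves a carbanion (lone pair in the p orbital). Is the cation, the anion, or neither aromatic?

In either ion the ring is fully conjugated: every atom, including the new sp² carbon, supplies a p orbital.
Cation: 5 × 2 + 0 = 10 π electrons → 4(2)+2, aromatic.
Anion: 5 × 2 + 2 = 12 π electrons → 4(3), antiaromatic.

The cation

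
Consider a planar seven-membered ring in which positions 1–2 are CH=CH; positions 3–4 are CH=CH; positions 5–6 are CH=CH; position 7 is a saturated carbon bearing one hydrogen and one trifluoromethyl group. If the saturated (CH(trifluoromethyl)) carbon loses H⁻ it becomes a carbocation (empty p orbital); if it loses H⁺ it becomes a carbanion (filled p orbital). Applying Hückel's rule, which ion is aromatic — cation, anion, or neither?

The cation

Once that carbon is sp², every ring atom has a p orbital and both ions are fully conjugated.
Cation: 3 × 2 + 0 = 6 π electrons → 4(1)+2, aromatic.
Anion: 3 × 2 + 2 = 8 π electrons → 4(2), antiaromatic.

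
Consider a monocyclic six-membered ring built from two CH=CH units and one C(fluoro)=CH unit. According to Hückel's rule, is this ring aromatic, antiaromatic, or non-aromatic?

Every ring atom contributes a p orbital perpendicular to the ring (the double-bond atoms are sp², each contributing one p electron), so the π system is cyclic and fully conjugated.
Counting π electrons: 3 × 2 = 6 from the 3 double-bond units.
6 = 4(1) + 2, which satisfies Hückel's 4n+2 rule.

Aromatic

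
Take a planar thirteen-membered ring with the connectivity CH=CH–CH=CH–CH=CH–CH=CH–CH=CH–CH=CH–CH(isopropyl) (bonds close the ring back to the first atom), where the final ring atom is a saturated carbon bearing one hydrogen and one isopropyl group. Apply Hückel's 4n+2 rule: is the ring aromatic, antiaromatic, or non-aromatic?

The CH(isopropyl) position has four σ bonds — that saturated carbon is sp³ and has no p orbital in the ring π system — so the cyclic conjugation is interrupted.
Hückel's rule only applies to fully conjugated rings, so this one is simply non-aromatic.

Non-aromatic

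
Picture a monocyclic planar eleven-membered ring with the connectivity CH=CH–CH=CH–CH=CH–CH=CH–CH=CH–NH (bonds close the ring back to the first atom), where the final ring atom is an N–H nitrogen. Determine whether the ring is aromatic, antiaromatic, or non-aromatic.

All ring atoms are sp² and supply a p orbital to the ring (the double-bond atoms are sp², each contributing one p electron; the pyrrole-type nitrogen donates its lone pair from the p orbital); the conjugation is uninterrupted.
Adding the contributions, 5 × 2 = 10 from the double-bond units + 2 from the NH atom = 12.
12 = 4(3); a planar, fully conjugated 4n system is antiaromatic.

Antiaromatic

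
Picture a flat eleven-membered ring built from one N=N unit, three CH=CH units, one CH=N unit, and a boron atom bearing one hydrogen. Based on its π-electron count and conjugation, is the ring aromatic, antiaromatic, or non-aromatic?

Aromatic

Check conjugation: every atom in a ring double bond is sp² and brings one electron to the p orbital; each sp² =N– keeps its lone pair in-plane and puts one electron into the π system; the boron has an empty p orbital — every position has a p orbital, so the cyclic π system is continuous.
Adding the contributions, 5 × 2 = 10 from the double-bond units + 0 from the BH atom = 10.
That gives a 4n+2 count (10, n = 2).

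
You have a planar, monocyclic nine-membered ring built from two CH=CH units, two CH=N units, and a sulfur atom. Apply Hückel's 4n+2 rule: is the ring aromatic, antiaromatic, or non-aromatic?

The p orbitals form a continuous loop: every atom in a ring double bond is sp² and brings one electron to the p orbital; each =N– nitrogen is pyridine-type (lone pair in the sp² plane, one electron in the p orbital); the sulfur donates one lone pair from its p orbital. The ring is fully conjugated.
Counting π electrons: 4 × 2 = 8 from the double-bond units + 2 from the S atom = 10.
With 10 π electrons (n = 2), the Hückel 4n+2 condition holds.

Aromatic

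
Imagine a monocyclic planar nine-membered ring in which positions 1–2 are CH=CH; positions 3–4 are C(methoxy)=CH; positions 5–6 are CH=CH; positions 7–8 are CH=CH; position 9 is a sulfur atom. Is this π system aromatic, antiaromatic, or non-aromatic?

Aromatic

All ring atoms are sp² and supply a p orbital to the ring (each doubly-bonded ring atom is sp² with one p-orbital electron; the sulfur donates one lone pair from its p orbital); the conjugation is uninterrupted.
π-electron count: 4 × 2 = 8 from the double-bond units + 2 from the S atom = 10.
10 = 4(2) + 2, which satisfies Hückel's 4n+2 rule.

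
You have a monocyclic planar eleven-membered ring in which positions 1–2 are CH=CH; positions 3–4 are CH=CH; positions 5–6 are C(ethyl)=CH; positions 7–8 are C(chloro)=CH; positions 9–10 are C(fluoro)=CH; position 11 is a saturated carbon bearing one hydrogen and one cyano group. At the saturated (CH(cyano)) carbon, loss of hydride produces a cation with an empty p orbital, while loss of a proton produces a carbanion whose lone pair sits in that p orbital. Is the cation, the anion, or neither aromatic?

Once that carbon is sp², every ring atom has a p orbital and both ions are fully conjugated.
Cation: 5 × 2 + 0 = 10 π electrons → 4(2)+2, aromatic.
Anion: 5 × 2 + 2 = 12 π electrons → 4(3), antiaromatic.

The cation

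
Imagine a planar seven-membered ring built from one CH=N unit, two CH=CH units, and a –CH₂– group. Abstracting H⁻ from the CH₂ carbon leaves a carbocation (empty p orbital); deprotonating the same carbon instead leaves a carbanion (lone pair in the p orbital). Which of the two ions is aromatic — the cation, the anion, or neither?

The cation

In both ions every ring atom is sp² and contributes a p orbital, so both rings are fully conjugated.
Cation: 3 × 2 + 0 = 6 π electrons → 4(1)+2, aromatic.
Anion: 3 × 2 + 2 = 8 π electrons → 4(2), antiaromatic.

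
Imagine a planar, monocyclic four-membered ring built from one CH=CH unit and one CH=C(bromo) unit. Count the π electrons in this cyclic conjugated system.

4

Check conjugation: each doubly-bonded ring atom is sp² with one p-orbital electron — every position has a p orbital, so the cyclic π system is continuous.
Tallying contributions gives 2 × 2 = 4 from the 2 double-bond units.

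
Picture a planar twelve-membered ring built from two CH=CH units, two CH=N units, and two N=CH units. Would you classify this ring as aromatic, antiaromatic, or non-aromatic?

Antiaromatic

Every ring atom contributes a p orbital perpendicular to the ring (each doubly-bonded ring atom is sp² with one p-orbital electron; each =N– nitrogen is pyridine-type (lone pair in the sp² plane, one electron in the p orbital)), so the π system is cyclic and fully conjugated.
π-electron count: 6 × 2 = 12 from the 6 double-bond units.
A 4n π count (12, n = 3) in a planar conjugated ring means antiaromatic.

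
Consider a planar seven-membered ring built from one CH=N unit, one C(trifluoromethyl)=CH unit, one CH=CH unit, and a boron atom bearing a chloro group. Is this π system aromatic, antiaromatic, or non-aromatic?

Every ring atom contributes a p orbital perpendicular to the ring (the double-bond atoms are sp², each contributing one p electron; the doubly-bonded nitrogens are pyridine-type — their lone pairs lie in the ring plane, leaving one electron in the p orbital; the boron has an empty p orbital), so the π system is cyclic and fully conjugated.
Counting π electrons: 3 × 2 = 6 from the double-bond units + 0 from the B(chloro) atom = 6.
With 6 π electrons (n = 1), the Hückel 4n+2 condition holds.

Aromatic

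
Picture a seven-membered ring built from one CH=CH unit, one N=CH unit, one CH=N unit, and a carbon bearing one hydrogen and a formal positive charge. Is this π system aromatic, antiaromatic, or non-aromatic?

Aromatic

Every ring atom contributes a p orbital perpendicular to the ring (every atom in a ring double bond is sp² and brings one electron to the p orbital; each sp² =N– keeps its lone pair in-plane and puts one electron into the π system; the carbocation has an empty p orbital), so the π system is cyclic and fully conjugated.
π-electron count: 3 × 2 = 6 from the double-bond units + 0 from the CH(+) atom = 6.
6 = 4(1) + 2, which satisfies Hückel's 4n+2 rule.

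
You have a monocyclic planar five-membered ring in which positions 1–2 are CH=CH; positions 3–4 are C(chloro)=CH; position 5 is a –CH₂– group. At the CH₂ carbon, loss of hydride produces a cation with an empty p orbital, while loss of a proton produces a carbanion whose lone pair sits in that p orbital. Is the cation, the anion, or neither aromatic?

The anion

Once that carbon is sp², every ring atom has a p orbital and both ions are fully conjugated.
Cation: 2 × 2 + 0 = 4 π electrons → 4(1), antiaromatic.
Anion: 2 × 2 + 2 = 6 π electrons → 4(1)+2, aromatic.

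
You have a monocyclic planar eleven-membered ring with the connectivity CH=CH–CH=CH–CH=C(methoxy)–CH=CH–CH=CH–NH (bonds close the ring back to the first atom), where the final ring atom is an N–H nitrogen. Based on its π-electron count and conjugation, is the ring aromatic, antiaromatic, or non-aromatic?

Antiaromatic

The p orbitals form a continuous loop: every atom in a ring double bond is sp² and brings one electron to the p orbital; the pyrrole-type nitrogen donates its lone pair from the p orbital. The ring is fully conjugated.
Adding the contributions, 5 × 2 = 10 from the double-bond units + 2 from the NH atom = 12.
12 = 4(3); a planar, fully conjugated 4n system is antiaromatic.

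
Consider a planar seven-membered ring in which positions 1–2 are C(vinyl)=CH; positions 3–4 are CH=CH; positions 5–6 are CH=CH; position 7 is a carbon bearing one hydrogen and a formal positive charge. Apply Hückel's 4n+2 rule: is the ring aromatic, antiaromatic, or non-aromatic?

Every ring atom contributes a p orbital perpendicular to the ring (every atom in a ring double bond is sp² and brings one electron to the p orbital; the carbocation has an empty p orbital), so the π system is cyclic and fully conjugated.
Tallying contributions gives 3 × 2 = 6 from the double-bond units + 0 from the CH(+) atom = 6.
6 = 4(1) + 2, which satisfies Hückel's 4n+2 rule.

Aromatic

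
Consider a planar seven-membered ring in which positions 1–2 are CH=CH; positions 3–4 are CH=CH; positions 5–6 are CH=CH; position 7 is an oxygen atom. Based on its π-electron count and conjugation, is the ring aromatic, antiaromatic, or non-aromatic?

Check conjugation: every atom in a ring double bond is sp² and brings one electron to the p orbital; the oxygen donates one lone pair from its p orbital — every position has a p orbital, so the cyclic π system is continuous.
Counting π electrons: 3 × 2 = 6 from the double-bond units + 2 from the O atom = 8.
With 8 = 4·2 π electrons, Hückel's rule classifies the planar ring as antiaromatic.

Antiaromatic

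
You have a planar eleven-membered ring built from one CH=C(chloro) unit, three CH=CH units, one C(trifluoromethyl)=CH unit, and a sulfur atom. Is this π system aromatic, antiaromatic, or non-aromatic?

Antiaromatic

Every ring atom contributes a p orbital perpendicular to the ring (the double-bond atoms are sp², each contributing one p electron; the sulfur donates one lone pair from its p orbital), so the π system is cyclic and fully conjugated.
Adding the contributions, 5 × 2 = 10 from the double-bond units + 2 from the S atom = 12.
12 = 4(3); a planar, fully conjugated 4n system is antiaromatic.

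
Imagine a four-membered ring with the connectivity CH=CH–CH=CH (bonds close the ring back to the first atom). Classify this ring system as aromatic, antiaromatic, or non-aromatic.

The p orbitals form a continuous loop: every atom in a ring double bond is sp² and brings one electron to the p orbital. The ring is fully conjugated.
Counting π electrons: 2 × 2 = 4 from the 2 double-bond units.
4 is a 4n count (n = 1), so the planar conjugated ring is antiaromatic.
(This ring is cyclobutadiene.)

Antiaromatic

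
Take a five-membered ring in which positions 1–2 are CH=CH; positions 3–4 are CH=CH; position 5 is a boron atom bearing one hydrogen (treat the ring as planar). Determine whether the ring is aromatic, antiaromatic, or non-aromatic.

Antiaromatic

The p orbitals form a continuous loop: the double-bond atoms are sp², each contributing one p electron; the boron has an empty p orbital. The ring is fully conjugated.
π-electron count: 2 × 2 = 4 from the double-bond units + 0 from the BH atom = 4.
A 4n π count (4, n = 1) in a planar conjugated ring means antiaromatic.
(The species described is borole.)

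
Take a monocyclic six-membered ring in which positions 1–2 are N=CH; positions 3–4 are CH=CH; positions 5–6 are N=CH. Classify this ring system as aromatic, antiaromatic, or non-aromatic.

Check conjugation: every atom in a ring double bond is sp² and brings one electron to the p orbital; the doubly-bonded nitrogens are pyridine-type — their lone pairs lie in the ring plane, leaving one electron in the p orbital — every position has a p orbital, so the cyclic π system is continuous.
Adding the contributions, 3 × 2 = 6 from the 3 double-bond units.
Since 6 = 4·1 + 2, the ring meets the 4n+2 criterion.

Aromatic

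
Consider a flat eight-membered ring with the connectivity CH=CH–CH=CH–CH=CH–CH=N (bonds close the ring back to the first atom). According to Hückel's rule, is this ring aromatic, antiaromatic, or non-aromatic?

Check conjugation: every atom in a ring double bond is sp² and brings one electron to the p orbital; each sp² =N– keeps its lone pair in-plane and puts one electron into the π system — every position has a p orbital, so the cyclic π system is continuous.
Tallying contributions gives 4 × 2 = 8 from the 4 double-bond units.
8 = 4(2); a planar, fully conjugated 4n system is antiaromatic.

Antiaromatic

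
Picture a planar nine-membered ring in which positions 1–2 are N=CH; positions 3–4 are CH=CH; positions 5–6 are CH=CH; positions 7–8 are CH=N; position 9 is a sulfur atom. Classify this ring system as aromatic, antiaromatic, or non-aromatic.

All ring atoms are sp² and supply a p orbital to the ring (every atom in a ring double bond is sp² and brings one electron to the p orbital; each =N– nitrogen is pyridine-type (lone pair in the sp² plane, one electron in the p orbital); the sulfur donates one lone pair from its p orbital); the conjugation is uninterrupted.
Tallying contributions gives 4 × 2 = 8 from the double-bond units + 2 from the S atom = 10.
Since 10 = 4·2 + 2, the ring meets the 4n+2 criterion.

Aromatic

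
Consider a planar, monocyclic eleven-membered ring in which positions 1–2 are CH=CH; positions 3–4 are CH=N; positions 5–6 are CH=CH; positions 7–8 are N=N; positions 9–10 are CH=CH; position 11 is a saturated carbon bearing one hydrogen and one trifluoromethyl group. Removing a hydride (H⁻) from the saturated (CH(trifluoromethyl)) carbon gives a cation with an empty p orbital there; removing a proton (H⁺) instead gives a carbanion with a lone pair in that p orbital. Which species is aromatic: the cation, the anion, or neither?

Both ions have a continuous loop of p orbitals — each ring atom is sp².
Cation: 5 × 2 + 0 = 10 π electrons → 4(2)+2, aromatic.
Anion: 5 × 2 + 2 = 12 π electrons → 4(3), antiaromatic.

The cation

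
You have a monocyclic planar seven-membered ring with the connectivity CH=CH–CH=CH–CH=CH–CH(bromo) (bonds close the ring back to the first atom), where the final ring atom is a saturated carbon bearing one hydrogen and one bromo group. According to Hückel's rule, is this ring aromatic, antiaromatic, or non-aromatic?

At the CH(bromo) position, that saturated carbon is sp³ and has no p orbital in the ring π system; the ring's p-orbital overlap is broken there.
Broken conjugation rules out both aromaticity and antiaromaticity.

Non-aromatic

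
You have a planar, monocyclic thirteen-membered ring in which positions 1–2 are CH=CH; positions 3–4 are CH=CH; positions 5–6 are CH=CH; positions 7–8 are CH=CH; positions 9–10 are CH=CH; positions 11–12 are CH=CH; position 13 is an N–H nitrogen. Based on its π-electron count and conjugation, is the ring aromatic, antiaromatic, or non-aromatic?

Every ring atom contributes a p orbital perpendicular to the ring (each doubly-bonded ring atom is sp² with one p-orbital electron; the pyrrole-type nitrogen donates its lone pair from the p orbital), so the π system is cyclic and fully conjugated.
Tallying contributions gives 6 × 2 = 12 from the double-bond units + 2 from the NH atom = 14.
14 = 4(3) + 2, which satisfies Hückel's 4n+2 rule.

Aromatic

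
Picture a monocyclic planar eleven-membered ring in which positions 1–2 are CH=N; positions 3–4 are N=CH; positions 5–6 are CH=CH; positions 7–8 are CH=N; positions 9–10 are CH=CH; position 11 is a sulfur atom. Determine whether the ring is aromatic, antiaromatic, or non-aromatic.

Check conjugation: the double-bond atoms are sp², each contributing one p electron; each =N– nitrogen is pyridine-type (lone pair in the sp² plane, one electron in the p orbital); the sulfur donates one lone pair from its p orbital — every position has a p orbital, so the cyclic π system is continuous.
Adding the contributions, 5 × 2 = 10 from the double-bond units + 2 from the S atom = 12.
With 12 = 4·3 π electrons, Hückel's rule classifies the planar ring as antiaromatic.

Antiaromatic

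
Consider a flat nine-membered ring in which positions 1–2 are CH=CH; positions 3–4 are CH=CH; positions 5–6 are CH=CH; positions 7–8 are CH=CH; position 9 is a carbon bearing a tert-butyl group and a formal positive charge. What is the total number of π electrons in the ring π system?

All ring atoms are sp² and supply a p orbital to the ring (the double-bond atoms are sp², each contributing one p electron; the carbocation has an empty p orbital); the conjugation is uninterrupted.
Counting π electrons: 4 × 2 = 8 from the double-bond units + 0 from the C(tert-butyl)(+) atom = 8.

8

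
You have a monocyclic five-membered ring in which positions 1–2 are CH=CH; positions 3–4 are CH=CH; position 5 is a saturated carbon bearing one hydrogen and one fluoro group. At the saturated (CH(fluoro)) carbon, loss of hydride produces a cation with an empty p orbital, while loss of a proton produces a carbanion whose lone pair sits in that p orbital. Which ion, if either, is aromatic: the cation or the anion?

The anion

Both ions have a continuous loop of p orbitals — each ring atom is sp².
Cation: 2 × 2 + 0 = 4 π electrons → 4(1), antiaromatic.
Anion: 2 × 2 + 2 = 6 π electrons → 4(1)+2, aromatic.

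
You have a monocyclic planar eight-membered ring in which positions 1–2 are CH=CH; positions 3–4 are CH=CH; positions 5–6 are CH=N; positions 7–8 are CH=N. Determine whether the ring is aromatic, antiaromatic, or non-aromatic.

Antiaromatic

Check conjugation: every atom in a ring double bond is sp² and brings one electron to the p orbital; the doubly-bonded nitrogens are pyridine-type — their lone pairs lie in the ring plane, leaving one electron in the p orbital — every position has a p orbital, so the cyclic π system is continuous.
Adding the contributions, 4 × 2 = 8 from the 4 double-bond units.
With 8 = 4·2 π electrons, Hückel's rule classifies the planar ring as antiaromatic.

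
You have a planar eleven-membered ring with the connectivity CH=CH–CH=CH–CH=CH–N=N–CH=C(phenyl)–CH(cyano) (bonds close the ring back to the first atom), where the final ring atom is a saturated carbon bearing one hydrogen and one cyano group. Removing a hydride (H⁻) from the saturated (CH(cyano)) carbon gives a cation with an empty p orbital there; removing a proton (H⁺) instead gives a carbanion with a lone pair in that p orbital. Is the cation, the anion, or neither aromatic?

Both ions have a continuous loop of p orbitals — each ring atom is sp².
Cation: 5 × 2 + 0 = 10 π electrons → 4(2)+2, aromatic.
Anion: 5 × 2 + 2 = 12 π electrons → 4(3), antiaromatic.

The cation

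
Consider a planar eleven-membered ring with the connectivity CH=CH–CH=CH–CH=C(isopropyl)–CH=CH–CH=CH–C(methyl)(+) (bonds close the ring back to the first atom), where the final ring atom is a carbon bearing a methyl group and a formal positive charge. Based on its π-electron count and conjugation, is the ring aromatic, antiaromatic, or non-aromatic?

The p orbitals form a continuous loop: the double-bond atoms are sp², each contributing one p electron; the carbocation has an empty p orbital. The ring is fully conjugated.
Tallying contributions gives 5 × 2 = 10 from the double-bond units + 0 from the C(methyl)(+) atom = 10.
10 = 4(2) + 2, which satisfies Hückel's 4n+2 rule.

Aromatic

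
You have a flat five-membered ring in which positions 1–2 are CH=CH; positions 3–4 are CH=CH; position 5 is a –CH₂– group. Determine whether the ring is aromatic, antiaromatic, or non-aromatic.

Non-aromatic

At the CH2 position, the tetrahedral CH₂ carbon is sp³ and has no p orbital in the ring π system; the ring's p-orbital overlap is broken there.
Hückel's rule only applies to fully conjugated rings, so this one is simply non-aromatic.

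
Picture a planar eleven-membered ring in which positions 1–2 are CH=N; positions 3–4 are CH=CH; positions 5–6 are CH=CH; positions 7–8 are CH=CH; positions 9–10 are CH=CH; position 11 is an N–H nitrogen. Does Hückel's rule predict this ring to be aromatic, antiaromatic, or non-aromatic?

All ring atoms are sp² and supply a p orbital to the ring (each doubly-bonded ring atom is sp² with one p-orbital electron; the doubly-bonded nitrogens are pyridine-type — their lone pairs lie in the ring plane, leaving one electron in the p orbital; the pyrrole-type nitrogen donates its lone pair from the p orbital); the conjugation is uninterrupted.
Tallying contributions gives 5 × 2 = 10 from the double-bond units + 2 from the NH atom = 12.
12 is a 4n count (n = 3), so the planar conjugated ring is antiaromatic.

Antiaromatic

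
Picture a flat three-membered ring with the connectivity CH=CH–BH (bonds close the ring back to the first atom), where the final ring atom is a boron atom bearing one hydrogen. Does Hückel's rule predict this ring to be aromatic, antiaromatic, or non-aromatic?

Aromatic

Every ring atom contributes a p orbital perpendicular to the ring (the double-bond atoms are sp², each contributing one p electron; the boron has an empty p orbital), so the π system is cyclic and fully conjugated.
Adding the contributions, 1 × 2 = 2 from the double-bond unit + 0 from the BH atom = 2.
That gives a 4n+2 count (2, n = 0).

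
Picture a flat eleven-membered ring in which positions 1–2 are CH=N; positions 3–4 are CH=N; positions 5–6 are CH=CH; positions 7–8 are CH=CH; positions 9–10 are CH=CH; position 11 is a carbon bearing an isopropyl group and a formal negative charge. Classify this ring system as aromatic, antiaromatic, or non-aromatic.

Antiaromatic

All ring atoms are sp² and supply a p orbital to the ring (every atom in a ring double bond is sp² and brings one electron to the p orbital; each =N– nitrogen is pyridine-type (lone pair in the sp² plane, one electron in the p orbital); the carbanion's lone pair occupies the p orbital); the conjugation is uninterrupted.
π-electron count: 5 × 2 = 10 from the double-bond units + 2 from the C(isopropyl)(-) atom = 12.
12 is a 4n count (n = 3), so the planar conjugated ring is antiaromatic.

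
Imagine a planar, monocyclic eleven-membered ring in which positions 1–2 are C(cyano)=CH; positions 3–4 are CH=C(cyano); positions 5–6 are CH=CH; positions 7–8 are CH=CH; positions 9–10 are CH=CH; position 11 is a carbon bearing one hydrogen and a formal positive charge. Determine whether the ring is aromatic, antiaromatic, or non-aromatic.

Aromatic

Check conjugation: the double-bond atoms are sp², each contributing one p electron; the carbocation has an empty p orbital — every position has a p orbital, so the cyclic π system is continuous.
Tallying contributions gives 5 × 2 = 10 from the double-bond units + 0 from the CH(+) atom = 10.
That gives a 4n+2 count (10, n = 2).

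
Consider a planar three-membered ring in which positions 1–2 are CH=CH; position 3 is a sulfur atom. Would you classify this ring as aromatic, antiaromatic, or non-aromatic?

Antiaromatic

Check conjugation: every atom in a ring double bond is sp² and brings one electron to the p orbital; the sulfur donates one lone pair from its p orbital — every position has a p orbital, so the cyclic π system is continuous.
Adding the contributions, 1 × 2 = 2 from the double-bond unit + 2 from the S atom = 4.
4 is a 4n count (n = 1), so the planar conjugated ring is antiaromatic.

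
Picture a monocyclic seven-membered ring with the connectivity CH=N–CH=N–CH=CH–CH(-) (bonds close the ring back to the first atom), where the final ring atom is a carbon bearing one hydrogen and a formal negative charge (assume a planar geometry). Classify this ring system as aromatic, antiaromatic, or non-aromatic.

Antiaromatic

All ring atoms are sp² and supply a p orbital to the ring (the double-bond atoms are sp², each contributing one p electron; each sp² =N– keeps its lone pair in-plane and puts one electron into the π system; the carbanion's lone pair occupies the p orbital); the conjugation is uninterrupted.
Counting π electrons: 3 × 2 = 6 from the double-bond units + 2 from the CH(-) atom = 8.
With 8 = 4·2 π electrons, Hückel's rule classifies the planar ring as antiaromatic.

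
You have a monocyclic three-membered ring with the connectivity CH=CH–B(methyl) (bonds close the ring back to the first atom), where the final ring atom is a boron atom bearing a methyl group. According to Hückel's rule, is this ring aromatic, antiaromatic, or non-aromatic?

Aromatic

All ring atoms are sp² and supply a p orbital to the ring (each doubly-bonded ring atom is sp² with one p-orbital electron; the boron has an empty p orbital); the conjugation is uninterrupted.
π-electron count: 1 × 2 = 2 from the double-bond unit + 0 from the B(methyl) atom = 2.
Since 2 = 4·0 + 2, the ring meets the 4n+2 criterion.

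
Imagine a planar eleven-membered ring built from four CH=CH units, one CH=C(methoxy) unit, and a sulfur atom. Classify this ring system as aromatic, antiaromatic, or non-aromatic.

Antiaromatic

All ring atoms are sp² and supply a p orbital to the ring (each doubly-bonded ring atom is sp² with one p-orbital electron; the sulfur donates one lone pair from its p orbital); the conjugation is uninterrupted.
Counting π electrons: 5 × 2 = 10 from the double-bond units + 2 from the S atom = 12.
With 12 = 4·3 π electrons, Hückel's rule classifies the planar ring as antiaromatic.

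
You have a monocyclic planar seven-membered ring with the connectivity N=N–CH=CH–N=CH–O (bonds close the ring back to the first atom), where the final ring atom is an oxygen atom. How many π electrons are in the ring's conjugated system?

8

Check conjugation: each doubly-bonded ring atom is sp² with one p-orbital electron; each sp² =N– keeps its lone pair in-plane and puts one electron into the π system; the oxygen donates one lone pair from its p orbital — every position has a p orbital, so the cyclic π system is continuous.
Adding the contributions, 3 × 2 = 6 from the double-bond units + 2 from the O atom = 8.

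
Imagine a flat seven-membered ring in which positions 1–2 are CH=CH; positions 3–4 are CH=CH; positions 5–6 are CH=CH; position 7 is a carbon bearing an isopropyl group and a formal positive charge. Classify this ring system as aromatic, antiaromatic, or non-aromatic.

Aromatic

Check conjugation: every atom in a ring double bond is sp² and brings one electron to the p orbital; the carbocation has an empty p orbital — every position has a p orbital, so the cyclic π system is continuous.
π-electron count: 3 × 2 = 6 from the double-bond units + 0 from the C(isopropyl)(+) atom = 6.
With 6 π electrons (n = 1), the Hückel 4n+2 condition holds.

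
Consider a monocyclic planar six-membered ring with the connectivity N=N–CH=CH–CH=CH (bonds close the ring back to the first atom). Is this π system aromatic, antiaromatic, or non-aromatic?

The p orbitals form a continuous loop: the double-bond atoms are sp², each contributing one p electron; each sp² =N– keeps its lone pair in-plane and puts one electron into the π system. The ring is fully conjugated.
Tallying contributions gives 3 × 2 = 6 from the 3 double-bond units.
Since 6 = 4·1 + 2, the ring meets the 4n+2 criterion.

Aromatic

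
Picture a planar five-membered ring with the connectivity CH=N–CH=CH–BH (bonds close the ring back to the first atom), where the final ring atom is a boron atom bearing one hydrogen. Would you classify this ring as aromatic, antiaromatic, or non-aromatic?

Antiaromatic

Check conjugation: the double-bond atoms are sp², each contributing one p electron; each =N– nitrogen is pyridine-type (lone pair in the sp² plane, one electron in the p orbital); the boron has an empty p orbital — every position has a p orbital, so the cyclic π system is continuous.
Counting π electrons: 2 × 2 = 4 from the double-bond units + 0 from the BH atom = 4.
4 = 4(1); a planar, fully conjugated 4n system is antiaromatic.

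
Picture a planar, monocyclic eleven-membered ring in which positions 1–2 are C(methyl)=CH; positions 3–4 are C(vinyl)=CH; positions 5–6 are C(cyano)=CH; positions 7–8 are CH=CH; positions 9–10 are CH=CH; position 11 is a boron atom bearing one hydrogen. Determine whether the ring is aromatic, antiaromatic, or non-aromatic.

Every ring atom contributes a p orbital perpendicular to the ring (each doubly-bonded ring atom is sp² with one p-orbital electron; the boron has an empty p orbital), so the π system is cyclic and fully conjugated.
π-electron count: 5 × 2 = 10 from the double-bond units + 0 from the BH atom = 10.
10 = 4(2) + 2, which satisfies Hückel's 4n+2 rule.

Aromatic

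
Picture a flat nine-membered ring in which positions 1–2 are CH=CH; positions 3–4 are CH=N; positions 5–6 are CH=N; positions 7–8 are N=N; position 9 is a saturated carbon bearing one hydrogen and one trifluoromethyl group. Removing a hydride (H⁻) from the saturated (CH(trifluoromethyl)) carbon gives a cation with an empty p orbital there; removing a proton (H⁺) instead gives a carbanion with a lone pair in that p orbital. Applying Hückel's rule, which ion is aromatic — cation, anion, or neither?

The anion

Both ions have a continuous loop of p orbitals — each ring atom is sp².
Cation: 4 × 2 + 0 = 8 π electrons → 4(2), antiaromatic.
Anion: 4 × 2 + 2 = 10 π electrons → 4(2)+2, aromatic.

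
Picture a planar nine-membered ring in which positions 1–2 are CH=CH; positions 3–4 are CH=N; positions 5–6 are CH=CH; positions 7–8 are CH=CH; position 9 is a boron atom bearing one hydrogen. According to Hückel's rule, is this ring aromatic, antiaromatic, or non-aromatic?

Check conjugation: every atom in a ring double bond is sp² and brings one electron to the p orbital; each =N– nitrogen is pyridine-type (lone pair in the sp² plane, one electron in the p orbital); the boron has an empty p orbital — every position has a p orbital, so the cyclic π system is continuous.
Tallying contributions gives 4 × 2 = 8 from the double-bond units + 0 from the BH atom = 8.
A 4n π count (8, n = 2) in a planar conjugated ring means antiaromatic.

Antiaromatic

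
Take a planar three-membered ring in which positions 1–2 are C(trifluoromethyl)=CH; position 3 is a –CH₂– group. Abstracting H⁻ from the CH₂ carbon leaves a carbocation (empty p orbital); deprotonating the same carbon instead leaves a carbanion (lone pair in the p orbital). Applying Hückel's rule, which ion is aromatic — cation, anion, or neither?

The cation

Both ions have a continuous loop of p orbitals — each ring atom is sp².
Cation: 1 × 2 + 0 = 2 π electrons → 4(0)+2, aromatic.
Anion: 1 × 2 + 2 = 4 π electrons → 4(1), antiaromatic.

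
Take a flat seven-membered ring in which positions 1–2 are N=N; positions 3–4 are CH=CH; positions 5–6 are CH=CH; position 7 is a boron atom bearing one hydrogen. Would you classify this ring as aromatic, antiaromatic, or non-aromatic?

Every ring atom contributes a p orbital perpendicular to the ring (every atom in a ring double bond is sp² and brings one electron to the p orbital; the doubly-bonded nitrogens are pyridine-type — their lone pairs lie in the ring plane, leaving one electron in the p orbital; the boron has an empty p orbital), so the π system is cyclic and fully conjugated.
Adding the contributions, 3 × 2 = 6 from the double-bond units + 0 from the BH atom = 6.
That gives a 4n+2 count (6, n = 1).

Aromatic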